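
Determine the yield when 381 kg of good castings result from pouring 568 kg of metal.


Formula: Casting Yield = (W_good / W_total) * 100
Yield = (381 kg / 568 kg) * 100 = 67.0775%


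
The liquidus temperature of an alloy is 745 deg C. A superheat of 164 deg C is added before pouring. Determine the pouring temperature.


Formula: T_pour = T_melt + Superheat
T_pour = 745 + 164 = 909 deg C

Final answer: 909 deg C


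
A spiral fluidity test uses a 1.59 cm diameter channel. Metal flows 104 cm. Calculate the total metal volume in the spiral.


Formula: V = pi * (d/2)^2 * L  (cylinder volume)
Radius = 1.59/2 = 0.795 cm
V = pi * 0.795^2 * 104 = 206.4988 cm^3

Final answer: 206.4988 cm^3


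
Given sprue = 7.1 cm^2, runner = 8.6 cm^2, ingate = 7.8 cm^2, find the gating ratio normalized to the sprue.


Sprue:Runner:Ingate = 1 : 8.6/7.1 : 7.8/7.1 = 1:1.21:1.10

Answer: 1:1.21:1.10


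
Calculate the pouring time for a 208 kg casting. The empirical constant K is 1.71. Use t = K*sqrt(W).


Formula: t = K * sqrt(W)
sqrt(W) = sqrt(208) = 14.42221
t = 1.71 * 14.42221 = 24.6620 s

Final answer: 24.6620 s


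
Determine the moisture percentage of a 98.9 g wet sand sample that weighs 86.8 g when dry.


Formula: MC = (W_wet - W_dry) / W_wet * 100
Water mass = 98.9 - 86.8 = 12.1 g
MC = 12.1 / 98.9 * 100 = 12.2346%

12.2346%


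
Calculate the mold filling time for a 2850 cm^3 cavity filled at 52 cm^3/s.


Formula: t_fill = V_mold / Q_flow
t = 2850 cm^3 / 52 cm^3/s = 54.8077 s

Answer: 54.8077 s


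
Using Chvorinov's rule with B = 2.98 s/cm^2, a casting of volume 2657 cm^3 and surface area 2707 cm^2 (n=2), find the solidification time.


Formula: t_s = B * (V/A)^n  (Chvorinov's rule, n=2)
Modulus M = V/A = 2657/2707 = 0.981529 cm
M^2 = 0.981529^2 = 0.963399 cm^2
t_s = 2.98 * 0.963399 = 2.8709 s

2.8709 s


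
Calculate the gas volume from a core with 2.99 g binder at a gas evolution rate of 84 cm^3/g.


Formula: V_gas = W_binder * gas_evolution_rate
V = 2.99 g * 84 cm^3/g = 251.1600 cm^3

Final answer: 251.1600 cm^3


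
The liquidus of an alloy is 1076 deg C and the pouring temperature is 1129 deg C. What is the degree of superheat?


Formula: Superheat = T_pour - T_melt
Superheat = 1129 - 1076 = 53 deg C


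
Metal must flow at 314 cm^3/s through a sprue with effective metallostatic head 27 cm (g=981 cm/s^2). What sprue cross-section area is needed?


Formula: v = sqrt(2*g*h), A = Q/v
Velocity: v = sqrt(2 * 981 * 27) = sqrt(52974) = 230.1608 cm/s
Sprue area: A = Q / v = 314 / 230.1608 = 1.3643 cm^2

1.3643 cm^2


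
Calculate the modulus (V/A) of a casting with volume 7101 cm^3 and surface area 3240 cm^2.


Formula: Casting Modulus M = V / A
M = 7101 cm^3 / 3240 cm^2 = 2.1917 cm

Answer: 2.1917 cm


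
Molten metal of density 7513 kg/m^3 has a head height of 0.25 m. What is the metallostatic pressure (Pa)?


Formula: P = rho * g * h
rho * g = 7513 * 9.81 = 73702.53 N/m^3
P = 73702.53 * 0.25 = 18425.6325 Pa

Answer: 18425.6325 Pa


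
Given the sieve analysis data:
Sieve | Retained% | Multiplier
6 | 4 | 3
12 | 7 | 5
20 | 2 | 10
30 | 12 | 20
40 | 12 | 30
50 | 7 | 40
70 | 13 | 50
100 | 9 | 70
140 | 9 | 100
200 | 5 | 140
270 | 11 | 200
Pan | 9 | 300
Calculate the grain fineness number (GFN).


Formula: GFN = sum(pct * multiplier) / sum(pct)
sum(pct * multiplier) = 8727
sum(pct) = 100
GFN = 8727 / 100 = 87.27


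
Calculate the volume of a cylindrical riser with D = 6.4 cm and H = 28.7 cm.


Formula: V = pi * (D/2)^2 * H  (cylinder volume)
Radius = D/2 = 6.4/2 = 3.2 cm
V = pi * 3.2^2 * 28.7 = 923.2764 cm^3


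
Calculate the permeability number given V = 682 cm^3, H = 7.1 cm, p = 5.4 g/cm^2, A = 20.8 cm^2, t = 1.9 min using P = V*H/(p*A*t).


Formula: Permeability Number P = (V * H) / (p * A * t)
Numerator: V * H = 682 * 7.1 = 4842.2
Denominator: p * A * t = 5.4 * 20.8 * 1.9 = 213.408
P = 4842.2 / 213.408 = 22.6899

22.6899


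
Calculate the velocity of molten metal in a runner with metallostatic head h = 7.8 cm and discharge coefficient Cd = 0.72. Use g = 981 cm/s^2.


Formula: v = Cd * sqrt(2 * g * h)  (Torricelli with discharge coefficient)
2*g*h = 2 * 981 * 7.8 = 15303.6 cm^2/s^2
sqrt(15303.6) = 123.70772 cm/s
v = 0.72 * 123.70772 = 89.0696 cm/s

Answer: 89.0696 cm/s


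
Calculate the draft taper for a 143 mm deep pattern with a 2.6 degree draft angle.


Formula: taper = depth * tan(draft_angle)
tan(2.6 deg) = 0.0454097
taper = 143 mm * 0.0454097 = 6.4936 mm


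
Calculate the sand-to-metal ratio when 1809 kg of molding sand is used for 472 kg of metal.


Formula: Sand-to-Metal Ratio = W_sand / W_metal
Ratio = 1809 kg / 472 kg = 3.8326


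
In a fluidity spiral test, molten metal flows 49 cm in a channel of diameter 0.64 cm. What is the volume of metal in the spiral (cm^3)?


Formula: V = pi * (d/2)^2 * L  (cylinder volume)
Radius = 0.64/2 = 0.32 cm
V = pi * 0.32^2 * 49 = 15.7633 cm^3

Final answer: 15.7633 cm^3


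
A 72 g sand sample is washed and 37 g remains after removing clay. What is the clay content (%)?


Formula: Clay% = (W_total - W_washed) / W_total * 100
Clay mass = 72 - 37 = 35 g
Clay% = 35 / 72 * 100 = 48.6111%

Answer: 48.6111%


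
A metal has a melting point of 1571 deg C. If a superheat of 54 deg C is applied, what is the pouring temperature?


Formula: T_pour = T_melt + Superheat
T_pour = 1571 + 54 = 1625 deg C

1625 deg C


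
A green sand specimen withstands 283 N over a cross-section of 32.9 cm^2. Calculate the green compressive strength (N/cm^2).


Formula: Compressive Strength = Force / Area
Strength = 283 N / 32.9 cm^2 = 8.6018 N/cm^2

8.6018 N/cm^2


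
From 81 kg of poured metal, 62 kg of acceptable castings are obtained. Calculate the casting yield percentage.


Formula: Casting Yield = (W_good / W_total) * 100
Yield = (62 kg / 81 kg) * 100 = 76.5432%


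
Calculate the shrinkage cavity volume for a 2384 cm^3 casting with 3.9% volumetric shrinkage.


Formula: V_shrink = V_casting * shrinkage_pct / 100
V_shrink = 2384 cm^3 * 3.9 / 100 = 92.9760 cm^3

92.9760 cm^3


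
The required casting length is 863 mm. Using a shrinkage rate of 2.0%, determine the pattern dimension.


Formula: L_pattern = L_casting * (1 + shrinkage_rate/100)
Shrinkage factor = 1 + 2.0/100 = 1.02
L_pattern = 863 mm * 1.02 = 880.2600 mm

880.2600 mm


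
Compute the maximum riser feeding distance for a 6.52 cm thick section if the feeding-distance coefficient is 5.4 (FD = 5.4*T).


Formula: FD = 5.4 * T  (riser feeding-distance rule)
FD = 5.4 * 6.52 cm = 35.2080 cm

35.2080 cm


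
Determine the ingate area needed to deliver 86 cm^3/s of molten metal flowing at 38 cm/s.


Formula: A_ingate = Q / v  (continuity equation)
A = 86 cm^3/s / 38 cm/s = 2.2632 cm^2

Answer: 2.2632 cm^2


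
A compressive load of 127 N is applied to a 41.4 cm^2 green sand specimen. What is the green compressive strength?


Formula: Compressive Strength = Force / Area
Strength = 127 N / 41.4 cm^2 = 3.0676 N/cm^2

Final answer: 3.0676 N/cm^2


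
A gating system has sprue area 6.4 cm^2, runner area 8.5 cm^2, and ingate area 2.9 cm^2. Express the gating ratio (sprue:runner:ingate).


Sprue:Runner:Ingate = 1 : 8.5/6.4 : 2.9/6.4 = 1:1.33:0.45


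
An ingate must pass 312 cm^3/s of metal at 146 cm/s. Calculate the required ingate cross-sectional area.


Formula: A_ingate = Q / v  (continuity equation)
A = 312 cm^3/s / 146 cm/s = 2.1370 cm^2

Final answer: 2.1370 cm^2


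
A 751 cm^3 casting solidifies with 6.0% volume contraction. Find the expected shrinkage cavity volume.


Formula: V_shrink = V_casting * shrinkage_pct / 100
V_shrink = 751 cm^3 * 6.0 / 100 = 45.0600 cm^3


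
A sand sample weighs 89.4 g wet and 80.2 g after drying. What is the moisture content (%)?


Formula: MC = (W_wet - W_dry) / W_wet * 100
Water mass = 89.4 - 80.2 = 9.2 g
MC = 9.2 / 89.4 * 100 = 10.2908%

Final answer: 10.2908%


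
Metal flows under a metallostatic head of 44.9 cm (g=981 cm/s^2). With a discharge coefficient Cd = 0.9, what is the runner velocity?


Formula: v = Cd * sqrt(2 * g * h)  (Torricelli with discharge coefficient)
2*g*h = 2 * 981 * 44.9 = 88093.8 cm^2/s^2
sqrt(88093.8) = 296.80600 cm/s
v = 0.9 * 296.80600 = 267.1254 cm/s

267.1254 cm/s


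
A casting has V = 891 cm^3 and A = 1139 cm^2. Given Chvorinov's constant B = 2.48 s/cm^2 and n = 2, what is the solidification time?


Formula: t_s = B * (V/A)^n  (Chvorinov's rule, n=2)
Modulus M = V/A = 891/1139 = 0.782265 cm
M^2 = 0.782265^2 = 0.611939 cm^2
t_s = 2.48 * 0.611939 = 1.5176 s

Final answer: 1.5176 s


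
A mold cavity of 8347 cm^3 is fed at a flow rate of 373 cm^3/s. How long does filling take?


Formula: t_fill = V_mold / Q_flow
t = 8347 cm^3 / 373 cm^3/s = 22.3780 s

22.3780 s


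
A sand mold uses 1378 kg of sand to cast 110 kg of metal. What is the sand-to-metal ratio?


Formula: Sand-to-Metal Ratio = W_sand / W_metal
Ratio = 1378 kg / 110 kg = 12.5273

Answer: 12.5273


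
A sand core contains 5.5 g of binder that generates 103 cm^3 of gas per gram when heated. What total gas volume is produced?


Formula: V_gas = W_binder * gas_evolution_rate
V = 5.5 g * 103 cm^3/g = 566.5000 cm^3

Answer: 566.5000 cm^3


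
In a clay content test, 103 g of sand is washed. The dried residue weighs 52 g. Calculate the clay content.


Formula: Clay% = (W_total - W_washed) / W_total * 100
Clay mass = 103 - 52 = 51 g
Clay% = 51 / 103 * 100 = 49.5146%


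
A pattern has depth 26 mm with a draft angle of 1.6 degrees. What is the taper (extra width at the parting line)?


Formula: taper = depth * tan(draft_angle)
tan(1.6 deg) = 0.0279325
taper = 26 mm * 0.0279325 = 0.7262 mm


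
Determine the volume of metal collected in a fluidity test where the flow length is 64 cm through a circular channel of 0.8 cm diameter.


Formula: V = pi * (d/2)^2 * L  (cylinder volume)
Radius = 0.8/2 = 0.4 cm
V = pi * 0.4^2 * 64 = 32.1699 cm^3

32.1699 cm^3


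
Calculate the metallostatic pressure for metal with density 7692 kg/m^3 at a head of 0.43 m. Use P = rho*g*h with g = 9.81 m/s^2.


Formula: P = rho * g * h
rho * g = 7692 * 9.81 = 75458.52 N/m^3
P = 75458.52 * 0.43 = 32447.1636 Pa

Final answer: 32447.1636 Pa


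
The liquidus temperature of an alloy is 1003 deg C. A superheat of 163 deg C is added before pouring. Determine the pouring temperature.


Formula: T_pour = T_melt + Superheat
T_pour = 1003 + 163 = 1166 deg C

Answer: 1166 deg C


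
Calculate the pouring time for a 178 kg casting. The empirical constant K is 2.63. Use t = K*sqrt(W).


Formula: t = K * sqrt(W)
sqrt(W) = sqrt(178) = 13.34166
t = 2.63 * 13.34166 = 35.0886 s

Final answer: 35.0886 s


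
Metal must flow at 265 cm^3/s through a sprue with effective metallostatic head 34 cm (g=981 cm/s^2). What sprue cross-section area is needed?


Formula: v = sqrt(2*g*h), A = Q/v
Velocity: v = sqrt(2 * 981 * 34) = sqrt(66708) = 258.2789 cm/s
Sprue area: A = Q / v = 265 / 258.2789 = 1.0260 cm^2


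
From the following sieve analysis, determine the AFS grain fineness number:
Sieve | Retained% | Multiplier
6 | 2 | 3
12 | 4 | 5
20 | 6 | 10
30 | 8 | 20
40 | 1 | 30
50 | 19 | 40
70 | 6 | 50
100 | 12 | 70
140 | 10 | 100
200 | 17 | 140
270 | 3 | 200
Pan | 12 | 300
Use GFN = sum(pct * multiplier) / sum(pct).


Formula: GFN = sum(pct * multiplier) / sum(pct)
sum(pct * multiplier) = 9756
sum(pct) = 100
GFN = 9756 / 100 = 97.56


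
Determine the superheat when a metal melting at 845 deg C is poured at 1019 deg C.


Formula: Superheat = T_pour - T_melt
Superheat = 1019 - 845 = 174 deg C

Final answer: 174 deg C


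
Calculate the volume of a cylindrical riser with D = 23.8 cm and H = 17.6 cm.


Formula: V = pi * (D/2)^2 * H  (cylinder volume)
Radius = D/2 = 23.8/2 = 11.9 cm
V = pi * 11.9^2 * 17.6 = 7829.9045 cm^3

Answer: 7829.9045 cm^3


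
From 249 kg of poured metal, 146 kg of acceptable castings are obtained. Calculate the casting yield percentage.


Formula: Casting Yield = (W_good / W_total) * 100
Yield = (146 kg / 249 kg) * 100 = 58.6345%

58.6345%


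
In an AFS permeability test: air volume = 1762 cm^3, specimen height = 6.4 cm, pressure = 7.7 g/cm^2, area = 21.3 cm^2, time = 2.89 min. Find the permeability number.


Formula: Permeability Number P = (V * H) / (p * A * t)
Numerator: V * H = 1762 * 6.4 = 11276.8
Denominator: p * A * t = 7.7 * 21.3 * 2.89 = 473.9889
P = 11276.8 / 473.9889 = 23.7913

Answer: 23.7913


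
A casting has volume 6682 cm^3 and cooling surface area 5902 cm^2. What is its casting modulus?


Formula: Casting Modulus M = V / A
M = 6682 cm^3 / 5902 cm^2 = 1.1322 cm

1.1322 cm


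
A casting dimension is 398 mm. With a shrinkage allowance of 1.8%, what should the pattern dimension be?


Formula: L_pattern = L_casting * (1 + shrinkage_rate/100)
Shrinkage factor = 1 + 1.8/100 = 1.018
L_pattern = 398 mm * 1.018 = 405.1640 mm

Final answer: 405.1640 mm


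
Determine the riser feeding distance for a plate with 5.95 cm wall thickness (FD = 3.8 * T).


Formula: FD = 3.8 * T  (riser feeding-distance rule)
FD = 3.8 * 5.95 cm = 22.6100 cm


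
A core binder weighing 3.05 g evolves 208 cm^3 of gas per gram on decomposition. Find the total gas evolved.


Formula: V_gas = W_binder * gas_evolution_rate
V = 3.05 g * 208 cm^3/g = 634.4000 cm^3

Final answer: 634.4000 cm^3


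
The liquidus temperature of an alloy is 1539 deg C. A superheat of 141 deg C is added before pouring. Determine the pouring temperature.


Formula: T_pour = T_melt + Superheat
T_pour = 1539 + 141 = 1680 deg C

Answer: 1680 deg C


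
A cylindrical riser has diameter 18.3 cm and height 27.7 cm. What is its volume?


Formula: V = pi * (D/2)^2 * H  (cylinder volume)
Radius = D/2 = 18.3/2 = 9.15 cm
V = pi * 9.15^2 * 27.7 = 7285.7091 cm^3

7285.7091 cm^3


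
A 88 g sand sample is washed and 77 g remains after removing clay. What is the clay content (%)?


Formula: Clay% = (W_total - W_washed) / W_total * 100
Clay mass = 88 - 77 = 11 g
Clay% = 11 / 88 * 100 = 12.5000%

Final answer: 12.5000%


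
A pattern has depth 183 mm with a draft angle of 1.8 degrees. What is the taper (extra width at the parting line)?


Formula: taper = depth * tan(draft_angle)
tan(1.8 deg) = 0.0314263
taper = 183 mm * 0.0314263 = 5.7510 mm

Answer: 5.7510 mm


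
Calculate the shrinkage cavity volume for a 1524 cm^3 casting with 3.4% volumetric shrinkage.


Formula: V_shrink = V_casting * shrinkage_pct / 100
V_shrink = 1524 cm^3 * 3.4 / 100 = 51.8160 cm^3

Answer: 51.8160 cm^3


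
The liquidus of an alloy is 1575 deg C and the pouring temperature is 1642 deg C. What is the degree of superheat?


Formula: Superheat = T_pour - T_melt
Superheat = 1642 - 1575 = 67 deg C

67 deg C


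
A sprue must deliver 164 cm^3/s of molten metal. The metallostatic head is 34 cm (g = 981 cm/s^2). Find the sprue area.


Formula: v = sqrt(2*g*h), A = Q/v
Velocity: v = sqrt(2 * 981 * 34) = sqrt(66708) = 258.2789 cm/s
Sprue area: A = Q / v = 164 / 258.2789 = 0.6350 cm^2

0.6350 cm^2


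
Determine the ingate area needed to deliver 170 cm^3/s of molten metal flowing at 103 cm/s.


Formula: A_ingate = Q / v  (continuity equation)
A = 170 cm^3/s / 103 cm/s = 1.6505 cm^2

Answer: 1.6505 cm^2


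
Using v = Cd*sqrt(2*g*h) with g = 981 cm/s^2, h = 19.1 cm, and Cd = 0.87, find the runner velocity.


Formula: v = Cd * sqrt(2 * g * h)  (Torricelli with discharge coefficient)
2*g*h = 2 * 981 * 19.1 = 37474.2 cm^2/s^2
sqrt(37474.2) = 193.58254 cm/s
v = 0.87 * 193.58254 = 168.4168 cm/s

Final answer: 168.4168 cm/s


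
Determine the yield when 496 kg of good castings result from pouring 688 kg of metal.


Formula: Casting Yield = (W_good / W_total) * 100
Yield = (496 kg / 688 kg) * 100 = 72.0930%

Final answer: 72.0930%


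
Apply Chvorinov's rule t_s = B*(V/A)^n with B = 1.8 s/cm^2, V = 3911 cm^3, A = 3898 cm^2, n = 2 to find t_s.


Formula: t_s = B * (V/A)^n  (Chvorinov's rule, n=2)
Modulus M = V/A = 3911/3898 = 1.003335 cm
M^2 = 1.003335^2 = 1.006681 cm^2
t_s = 1.8 * 1.006681 = 1.8120 s


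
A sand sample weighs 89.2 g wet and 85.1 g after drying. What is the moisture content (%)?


Formula: MC = (W_wet - W_dry) / W_wet * 100
Water mass = 89.2 - 85.1 = 4.1 g
MC = 4.1 / 89.2 * 100 = 4.5964%

Final answer: 4.5964%


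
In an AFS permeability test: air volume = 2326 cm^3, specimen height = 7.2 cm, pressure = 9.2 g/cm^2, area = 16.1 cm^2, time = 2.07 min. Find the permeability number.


Formula: Permeability Number P = (V * H) / (p * A * t)
Numerator: V * H = 2326 * 7.2 = 16747.2
Denominator: p * A * t = 9.2 * 16.1 * 2.07 = 306.6084
P = 16747.2 / 306.6084 = 54.6208

Answer: 54.6208


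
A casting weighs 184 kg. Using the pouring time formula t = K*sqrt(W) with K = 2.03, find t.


Formula: t = K * sqrt(W)
sqrt(W) = sqrt(184) = 13.56466
t = 2.03 * 13.56466 = 27.5363 s

Final answer: 27.5363 s


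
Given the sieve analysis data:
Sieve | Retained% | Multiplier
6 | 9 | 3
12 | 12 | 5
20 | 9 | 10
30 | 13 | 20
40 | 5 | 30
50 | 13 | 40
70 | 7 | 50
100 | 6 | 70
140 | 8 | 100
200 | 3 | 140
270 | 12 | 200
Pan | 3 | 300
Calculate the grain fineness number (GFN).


Formula: GFN = sum(pct * multiplier) / sum(pct)
sum(pct * multiplier) = 6397
sum(pct) = 100
GFN = 6397 / 100 = 63.97

63.97


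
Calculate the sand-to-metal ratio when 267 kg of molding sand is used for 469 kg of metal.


Formula: Sand-to-Metal Ratio = W_sand / W_metal
Ratio = 267 kg / 469 kg = 0.5693

0.5693


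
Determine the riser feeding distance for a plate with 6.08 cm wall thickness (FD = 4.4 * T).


Formula: FD = 4.4 * T  (riser feeding-distance rule)
FD = 4.4 * 6.08 cm = 26.7520 cm

Answer: 26.7520 cm


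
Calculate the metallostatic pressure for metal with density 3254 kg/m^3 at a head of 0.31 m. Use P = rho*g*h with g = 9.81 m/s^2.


Formula: P = rho * g * h
rho * g = 3254 * 9.81 = 31921.74 N/m^3
P = 31921.74 * 0.31 = 9895.7394 Pa

9895.7394 Pa


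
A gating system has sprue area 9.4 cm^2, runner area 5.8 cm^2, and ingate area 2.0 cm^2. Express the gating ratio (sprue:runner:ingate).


Sprue:Runner:Ingate = 1 : 5.8/9.4 : 2.0/9.4 = 1:0.62:0.21

Answer: 1:0.62:0.21


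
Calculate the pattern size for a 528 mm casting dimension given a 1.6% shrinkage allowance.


Formula: L_pattern = L_casting * (1 + shrinkage_rate/100)
Shrinkage factor = 1 + 1.6/100 = 1.016
L_pattern = 528 mm * 1.016 = 536.4480 mm

Answer: 536.4480 mm


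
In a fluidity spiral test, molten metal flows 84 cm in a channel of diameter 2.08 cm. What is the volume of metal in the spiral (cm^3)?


Formula: V = pi * (d/2)^2 * L  (cylinder volume)
Radius = 2.08/2 = 1.04 cm
V = pi * 1.04^2 * 84 = 285.4275 cm^3

Answer: 285.4275 cm^3


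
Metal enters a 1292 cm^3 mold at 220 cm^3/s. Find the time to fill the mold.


Formula: t_fill = V_mold / Q_flow
t = 1292 cm^3 / 220 cm^3/s = 5.8727 s

Answer: 5.8727 s


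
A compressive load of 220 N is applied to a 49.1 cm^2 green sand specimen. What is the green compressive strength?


Formula: Compressive Strength = Force / Area
Strength = 220 N / 49.1 cm^2 = 4.4807 N/cm^2

Answer: 4.4807 N/cm^2


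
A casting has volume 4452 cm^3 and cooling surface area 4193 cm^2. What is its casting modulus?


Formula: Casting Modulus M = V / A
M = 4452 cm^3 / 4193 cm^2 = 1.0618 cm

Answer: 1.0618 cm


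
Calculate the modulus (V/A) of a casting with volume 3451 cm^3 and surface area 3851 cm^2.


Formula: Casting Modulus M = V / A
M = 3451 cm^3 / 3851 cm^2 = 0.8961 cm


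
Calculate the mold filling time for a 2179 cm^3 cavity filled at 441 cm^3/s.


Formula: t_fill = V_mold / Q_flow
t = 2179 cm^3 / 441 cm^3/s = 4.9410 s


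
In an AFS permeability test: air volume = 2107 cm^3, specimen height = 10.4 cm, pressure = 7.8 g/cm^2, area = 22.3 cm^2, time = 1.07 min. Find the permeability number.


Formula: Permeability Number P = (V * H) / (p * A * t)
Numerator: V * H = 2107 * 10.4 = 21912.8
Denominator: p * A * t = 7.8 * 22.3 * 1.07 = 186.1158
P = 21912.8 / 186.1158 = 117.7375

117.7375


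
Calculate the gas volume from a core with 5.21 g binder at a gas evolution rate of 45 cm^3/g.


Formula: V_gas = W_binder * gas_evolution_rate
V = 5.21 g * 45 cm^3/g = 234.4500 cm^3

Answer: 234.4500 cm^3


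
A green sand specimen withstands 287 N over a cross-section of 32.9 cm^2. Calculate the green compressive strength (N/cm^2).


Formula: Compressive Strength = Force / Area
Strength = 287 N / 32.9 cm^2 = 8.7234 N/cm^2

Answer: 8.7234 N/cm^2


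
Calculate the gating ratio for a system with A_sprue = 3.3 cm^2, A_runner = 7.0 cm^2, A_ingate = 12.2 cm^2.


Sprue:Runner:Ingate = 1 : 7.0/3.3 : 12.2/3.3 = 1:2.12:3.70

Answer: 1:2.12:3.70


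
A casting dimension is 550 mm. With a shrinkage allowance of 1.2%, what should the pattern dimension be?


Formula: L_pattern = L_casting * (1 + shrinkage_rate/100)
Shrinkage factor = 1 + 1.2/100 = 1.012
L_pattern = 550 mm * 1.012 = 556.6000 mm

556.6000 mm


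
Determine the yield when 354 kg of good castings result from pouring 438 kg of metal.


Formula: Casting Yield = (W_good / W_total) * 100
Yield = (354 kg / 438 kg) * 100 = 80.8219%

Final answer: 80.8219%


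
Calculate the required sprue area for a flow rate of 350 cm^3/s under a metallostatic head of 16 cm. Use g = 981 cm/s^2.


Formula: v = sqrt(2*g*h), A = Q/v
Velocity: v = sqrt(2 * 981 * 16) = sqrt(31392) = 177.1779 cm/s
Sprue area: A = Q / v = 350 / 177.1779 = 1.9754 cm^2

1.9754 cm^2


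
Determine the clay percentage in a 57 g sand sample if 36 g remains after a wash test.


Formula: Clay% = (W_total - W_washed) / W_total * 100
Clay mass = 57 - 36 = 21 g
Clay% = 21 / 57 * 100 = 36.8421%


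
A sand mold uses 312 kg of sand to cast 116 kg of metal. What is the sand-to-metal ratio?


Formula: Sand-to-Metal Ratio = W_sand / W_metal
Ratio = 312 kg / 116 kg = 2.6897


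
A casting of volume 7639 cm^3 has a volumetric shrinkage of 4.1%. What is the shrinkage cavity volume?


Formula: V_shrink = V_casting * shrinkage_pct / 100
V_shrink = 7639 cm^3 * 4.1 / 100 = 313.1990 cm^3


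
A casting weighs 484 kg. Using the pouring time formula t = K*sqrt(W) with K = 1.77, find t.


Formula: t = K * sqrt(W)
sqrt(W) = sqrt(484) = 22.00000
t = 1.77 * 22.00000 = 38.9400 s


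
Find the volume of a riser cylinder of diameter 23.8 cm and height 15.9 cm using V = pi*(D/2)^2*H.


Formula: V = pi * (D/2)^2 * H  (cylinder volume)
Radius = D/2 = 23.8/2 = 11.9 cm
V = pi * 11.9^2 * 15.9 = 7073.6069 cm^3


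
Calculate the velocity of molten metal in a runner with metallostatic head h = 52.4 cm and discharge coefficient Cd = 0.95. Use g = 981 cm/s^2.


Formula: v = Cd * sqrt(2 * g * h)  (Torricelli with discharge coefficient)
2*g*h = 2 * 981 * 52.4 = 102808.8 cm^2/s^2
sqrt(102808.8) = 320.63811 cm/s
v = 0.95 * 320.63811 = 304.6062 cm/s


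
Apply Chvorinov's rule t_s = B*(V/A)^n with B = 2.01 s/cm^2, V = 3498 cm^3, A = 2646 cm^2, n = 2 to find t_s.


Formula: t_s = B * (V/A)^n  (Chvorinov's rule, n=2)
Modulus M = V/A = 3498/2646 = 1.321995 cm
M^2 = 1.321995^2 = 1.747671 cm^2
t_s = 2.01 * 1.747671 = 3.5128 s

Final answer: 3.5128 s


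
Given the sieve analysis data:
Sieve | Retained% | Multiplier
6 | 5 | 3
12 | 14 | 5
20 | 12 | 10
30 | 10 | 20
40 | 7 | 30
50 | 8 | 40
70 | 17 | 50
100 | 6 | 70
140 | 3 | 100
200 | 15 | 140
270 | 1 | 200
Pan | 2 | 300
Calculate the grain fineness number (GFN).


Formula: GFN = sum(pct * multiplier) / sum(pct)
sum(pct * multiplier) = 5405
sum(pct) = 100
GFN = 5405 / 100 = 54.05

Answer: 54.05


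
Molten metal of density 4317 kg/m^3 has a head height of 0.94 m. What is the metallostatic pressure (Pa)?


Formula: P = rho * g * h
rho * g = 4317 * 9.81 = 42349.77 N/m^3
P = 42349.77 * 0.94 = 39808.7838 Pa

Answer: 39808.7838 Pa


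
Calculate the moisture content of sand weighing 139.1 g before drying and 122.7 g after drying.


Formula: MC = (W_wet - W_dry) / W_wet * 100
Water mass = 139.1 - 122.7 = 16.4 g
MC = 16.4 / 139.1 * 100 = 11.7901%

Answer: 11.7901%


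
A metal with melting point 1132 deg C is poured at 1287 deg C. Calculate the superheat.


Formula: Superheat = T_pour - T_melt
Superheat = 1287 - 1132 = 155 deg C

Answer: 155 deg C


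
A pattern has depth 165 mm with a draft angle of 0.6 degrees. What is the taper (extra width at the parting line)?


Formula: taper = depth * tan(draft_angle)
tan(0.6 deg) = 0.0104724
taper = 165 mm * 0.0104724 = 1.7279 mm

Answer: 1.7279 mm


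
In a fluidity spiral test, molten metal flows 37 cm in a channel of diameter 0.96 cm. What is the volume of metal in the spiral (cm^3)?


Formula: V = pi * (d/2)^2 * L  (cylinder volume)
Radius = 0.96/2 = 0.48 cm
V = pi * 0.48^2 * 37 = 26.7814 cm^3

Answer: 26.7814 cm^3


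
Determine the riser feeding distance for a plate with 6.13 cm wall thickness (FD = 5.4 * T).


Formula: FD = 5.4 * T  (riser feeding-distance rule)
FD = 5.4 * 6.13 cm = 33.1020 cm

Final answer: 33.1020 cm


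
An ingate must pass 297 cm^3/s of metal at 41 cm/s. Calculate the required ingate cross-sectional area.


Formula: A_ingate = Q / v  (continuity equation)
A = 297 cm^3/s / 41 cm/s = 7.2439 cm^2


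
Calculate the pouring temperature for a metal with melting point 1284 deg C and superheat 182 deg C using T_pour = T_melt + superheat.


Formula: T_pour = T_melt + Superheat
T_pour = 1284 + 182 = 1466 deg C


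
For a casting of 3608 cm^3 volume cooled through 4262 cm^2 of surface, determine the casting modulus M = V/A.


Formula: Casting Modulus M = V / A
M = 3608 cm^3 / 4262 cm^2 = 0.8466 cm


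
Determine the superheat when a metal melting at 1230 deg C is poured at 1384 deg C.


Formula: Superheat = T_pour - T_melt
Superheat = 1384 - 1230 = 154 deg C

Final answer: 154 deg C


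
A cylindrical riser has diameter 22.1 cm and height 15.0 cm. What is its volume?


Formula: V = pi * (D/2)^2 * H  (cylinder volume)
Radius = D/2 = 22.1/2 = 11.05 cm
V = pi * 11.05^2 * 15.0 = 5753.9448 cm^3

Answer: 5753.9448 cm^3


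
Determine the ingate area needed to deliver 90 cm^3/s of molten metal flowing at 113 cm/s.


Formula: A_ingate = Q / v  (continuity equation)
A = 90 cm^3/s / 113 cm/s = 0.7965 cm^2

Answer: 0.7965 cm^2


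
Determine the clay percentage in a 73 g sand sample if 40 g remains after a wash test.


Formula: Clay% = (W_total - W_washed) / W_total * 100
Clay mass = 73 - 40 = 33 g
Clay% = 33 / 73 * 100 = 45.2055%

Answer: 45.2055%


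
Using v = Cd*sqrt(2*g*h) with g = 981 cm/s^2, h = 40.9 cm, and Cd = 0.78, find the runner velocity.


Formula: v = Cd * sqrt(2 * g * h)  (Torricelli with discharge coefficient)
2*g*h = 2 * 981 * 40.9 = 80245.8 cm^2/s^2
sqrt(80245.8) = 283.27690 cm/s
v = 0.78 * 283.27690 = 220.9560 cm/s


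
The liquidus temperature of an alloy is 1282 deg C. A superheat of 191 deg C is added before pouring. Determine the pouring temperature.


Formula: T_pour = T_melt + Superheat
T_pour = 1282 + 191 = 1473 deg C

Final answer: 1473 deg C


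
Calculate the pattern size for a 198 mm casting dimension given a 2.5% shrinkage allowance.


Formula: L_pattern = L_casting * (1 + shrinkage_rate/100)
Shrinkage factor = 1 + 2.5/100 = 1.025
L_pattern = 198 mm * 1.025 = 202.9500 mm

Final answer: 202.9500 mm


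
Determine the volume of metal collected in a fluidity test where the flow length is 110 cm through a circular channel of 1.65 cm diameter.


Formula: V = pi * (d/2)^2 * L  (cylinder volume)
Radius = 1.65/2 = 0.825 cm
V = pi * 0.825^2 * 110 = 235.2071 cm^3

235.2071 cm^3


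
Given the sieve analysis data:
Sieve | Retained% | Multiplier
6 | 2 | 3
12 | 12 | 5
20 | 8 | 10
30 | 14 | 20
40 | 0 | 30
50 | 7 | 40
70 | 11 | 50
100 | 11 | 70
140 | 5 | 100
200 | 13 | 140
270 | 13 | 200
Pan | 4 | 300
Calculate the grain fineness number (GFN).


Formula: GFN = sum(pct * multiplier) / sum(pct)
sum(pct * multiplier) = 8146
sum(pct) = 100
GFN = 8146 / 100 = 81.46

81.46


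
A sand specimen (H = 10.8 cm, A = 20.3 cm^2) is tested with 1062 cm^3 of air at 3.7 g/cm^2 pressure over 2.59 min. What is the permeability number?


Formula: Permeability Number P = (V * H) / (p * A * t)
Numerator: V * H = 1062 * 10.8 = 11469.6
Denominator: p * A * t = 3.7 * 20.3 * 2.59 = 194.5349
P = 11469.6 / 194.5349 = 58.9591

Answer: 58.9591


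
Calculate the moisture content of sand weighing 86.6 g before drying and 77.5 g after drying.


Formula: MC = (W_wet - W_dry) / W_wet * 100
Water mass = 86.6 - 77.5 = 9.1 g
MC = 9.1 / 86.6 * 100 = 10.5081%


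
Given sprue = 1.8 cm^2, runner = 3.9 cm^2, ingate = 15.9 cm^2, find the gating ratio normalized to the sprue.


Sprue:Runner:Ingate = 1 : 3.9/1.8 : 15.9/1.8 = 1:2.17:8.83

Answer: 1:2.17:8.83


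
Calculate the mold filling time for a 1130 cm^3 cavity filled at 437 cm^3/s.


Formula: t_fill = V_mold / Q_flow
t = 1130 cm^3 / 437 cm^3/s = 2.5858 s

2.5858 s


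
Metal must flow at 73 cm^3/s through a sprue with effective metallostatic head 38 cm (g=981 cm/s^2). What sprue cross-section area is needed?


Formula: v = sqrt(2*g*h), A = Q/v
Velocity: v = sqrt(2 * 981 * 38) = sqrt(74556) = 273.0494 cm/s
Sprue area: A = Q / v = 73 / 273.0494 = 0.2674 cm^2

Answer: 0.2674 cm^2


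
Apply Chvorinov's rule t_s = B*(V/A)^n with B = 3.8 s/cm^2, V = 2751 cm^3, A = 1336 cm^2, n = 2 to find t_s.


Formula: t_s = B * (V/A)^n  (Chvorinov's rule, n=2)
Modulus M = V/A = 2751/1336 = 2.059132 cm
M^2 = 2.059132^2 = 4.240025 cm^2
t_s = 3.8 * 4.240025 = 16.1121 s

Final answer: 16.1121 s


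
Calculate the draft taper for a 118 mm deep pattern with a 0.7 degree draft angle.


Formula: taper = depth * tan(draft_angle)
tan(0.7 deg) = 0.0122179
taper = 118 mm * 0.0122179 = 1.4417 mm

Answer: 1.4417 mm


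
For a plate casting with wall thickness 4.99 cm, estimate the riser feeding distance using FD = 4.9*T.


Formula: FD = 4.9 * T  (riser feeding-distance rule)
FD = 4.9 * 4.99 cm = 24.4510 cm

Answer: 24.4510 cm


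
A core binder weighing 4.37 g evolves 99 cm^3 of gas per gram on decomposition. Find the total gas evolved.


Formula: V_gas = W_binder * gas_evolution_rate
V = 4.37 g * 99 cm^3/g = 432.6300 cm^3


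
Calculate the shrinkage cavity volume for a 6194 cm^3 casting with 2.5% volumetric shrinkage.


Formula: V_shrink = V_casting * shrinkage_pct / 100
V_shrink = 6194 cm^3 * 2.5 / 100 = 154.8500 cm^3


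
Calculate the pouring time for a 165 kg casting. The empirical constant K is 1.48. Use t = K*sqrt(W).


Formula: t = K * sqrt(W)
sqrt(W) = sqrt(165) = 12.84523
t = 1.48 * 12.84523 = 19.0109 s

19.0109 s


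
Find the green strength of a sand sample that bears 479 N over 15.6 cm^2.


Formula: Compressive Strength = Force / Area
Strength = 479 N / 15.6 cm^2 = 30.7051 N/cm^2

Answer: 30.7051 N/cm^2


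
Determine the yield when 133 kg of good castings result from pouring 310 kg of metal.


Formula: Casting Yield = (W_good / W_total) * 100
Yield = (133 kg / 310 kg) * 100 = 42.9032%


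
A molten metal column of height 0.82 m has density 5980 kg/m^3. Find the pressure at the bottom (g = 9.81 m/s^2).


Formula: P = rho * g * h
rho * g = 5980 * 9.81 = 58663.8 N/m^3
P = 58663.8 * 0.82 = 48104.3160 Pa


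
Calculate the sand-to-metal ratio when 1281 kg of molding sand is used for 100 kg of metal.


Formula: Sand-to-Metal Ratio = W_sand / W_metal
Ratio = 1281 kg / 100 kg = 12.8100

12.8100


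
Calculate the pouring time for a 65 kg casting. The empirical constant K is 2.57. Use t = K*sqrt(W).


Formula: t = K * sqrt(W)
sqrt(W) = sqrt(65) = 8.06226
t = 2.57 * 8.06226 = 20.7200 s

Answer: 20.7200 s


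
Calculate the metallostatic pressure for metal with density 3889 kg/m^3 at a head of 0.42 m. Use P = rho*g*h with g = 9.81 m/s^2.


Formula: P = rho * g * h
rho * g = 3889 * 9.81 = 38151.09 N/m^3
P = 38151.09 * 0.42 = 16023.4578 Pa

16023.4578 Pa


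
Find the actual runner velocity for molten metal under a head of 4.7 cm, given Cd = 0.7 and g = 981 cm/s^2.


Formula: v = Cd * sqrt(2 * g * h)  (Torricelli with discharge coefficient)
2*g*h = 2 * 981 * 4.7 = 9221.4 cm^2/s^2
sqrt(9221.4) = 96.02812 cm/s
v = 0.7 * 96.02812 = 67.2197 cm/s

67.2197 cm/s


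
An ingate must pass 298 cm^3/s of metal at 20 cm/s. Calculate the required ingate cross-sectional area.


Formula: A_ingate = Q / v  (continuity equation)
A = 298 cm^3/s / 20 cm/s = 14.9000 cm^2

Final answer: 14.9000 cm^2


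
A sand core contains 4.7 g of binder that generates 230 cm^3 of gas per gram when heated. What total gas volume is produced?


Formula: V_gas = W_binder * gas_evolution_rate
V = 4.7 g * 230 cm^3/g = 1081.0000 cm^3

Final answer: 1081.0000 cm^3


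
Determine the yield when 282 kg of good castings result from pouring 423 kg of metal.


Formula: Casting Yield = (W_good / W_total) * 100
Yield = (282 kg / 423 kg) * 100 = 66.6667%


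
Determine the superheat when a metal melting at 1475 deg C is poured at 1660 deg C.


Formula: Superheat = T_pour - T_melt
Superheat = 1660 - 1475 = 185 deg C

Final answer: 185 deg C


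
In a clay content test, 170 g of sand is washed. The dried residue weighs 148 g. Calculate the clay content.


Formula: Clay% = (W_total - W_washed) / W_total * 100
Clay mass = 170 - 148 = 22 g
Clay% = 22 / 170 * 100 = 12.9412%

Final answer: 12.9412%


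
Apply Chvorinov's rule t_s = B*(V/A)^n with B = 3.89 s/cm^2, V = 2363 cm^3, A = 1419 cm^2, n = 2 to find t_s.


Formula: t_s = B * (V/A)^n  (Chvorinov's rule, n=2)
Modulus M = V/A = 2363/1419 = 1.665257 cm
M^2 = 1.665257^2 = 2.773081 cm^2
t_s = 3.89 * 2.773081 = 10.7873 s

10.7873 s


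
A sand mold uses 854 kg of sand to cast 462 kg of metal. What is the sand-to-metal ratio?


Formula: Sand-to-Metal Ratio = W_sand / W_metal
Ratio = 854 kg / 462 kg = 1.8485


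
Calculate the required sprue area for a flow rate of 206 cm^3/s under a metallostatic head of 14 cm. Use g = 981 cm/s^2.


Formula: v = sqrt(2*g*h), A = Q/v
Velocity: v = sqrt(2 * 981 * 14) = sqrt(27468) = 165.7347 cm/s
Sprue area: A = Q / v = 206 / 165.7347 = 1.2430 cm^2

Answer: 1.2430 cm^2


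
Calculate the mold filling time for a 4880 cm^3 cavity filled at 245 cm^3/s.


Formula: t_fill = V_mold / Q_flow
t = 4880 cm^3 / 245 cm^3/s = 19.9184 s

19.9184 s


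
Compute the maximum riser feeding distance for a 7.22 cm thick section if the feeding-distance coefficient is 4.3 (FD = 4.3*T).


Formula: FD = 4.3 * T  (riser feeding-distance rule)
FD = 4.3 * 7.22 cm = 31.0460 cm

Final answer: 31.0460 cm


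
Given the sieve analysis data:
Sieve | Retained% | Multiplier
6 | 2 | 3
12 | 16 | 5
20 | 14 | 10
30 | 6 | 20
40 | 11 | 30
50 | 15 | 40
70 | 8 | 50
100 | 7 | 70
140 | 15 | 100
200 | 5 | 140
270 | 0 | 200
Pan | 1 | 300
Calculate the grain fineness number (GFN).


Formula: GFN = sum(pct * multiplier) / sum(pct)
sum(pct * multiplier) = 4666
sum(pct) = 100
GFN = 4666 / 100 = 46.66

Final answer: 46.66


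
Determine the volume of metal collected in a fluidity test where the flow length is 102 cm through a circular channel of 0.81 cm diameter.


Formula: V = pi * (d/2)^2 * L  (cylinder volume)
Radius = 0.81/2 = 0.405 cm
V = pi * 0.405^2 * 102 = 52.5606 cm^3

Answer: 52.5606 cm^3


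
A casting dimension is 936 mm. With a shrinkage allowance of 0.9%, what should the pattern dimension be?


Formula: L_pattern = L_casting * (1 + shrinkage_rate/100)
Shrinkage factor = 1 + 0.9/100 = 1.009
L_pattern = 936 mm * 1.009 = 944.4240 mm

944.4240 mm


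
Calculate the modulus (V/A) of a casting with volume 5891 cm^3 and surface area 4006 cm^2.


Formula: Casting Modulus M = V / A
M = 5891 cm^3 / 4006 cm^2 = 1.4705 cm

Final answer: 1.4705 cm


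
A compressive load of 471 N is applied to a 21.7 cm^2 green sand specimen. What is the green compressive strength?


Formula: Compressive Strength = Force / Area
Strength = 471 N / 21.7 cm^2 = 21.7051 N/cm^2


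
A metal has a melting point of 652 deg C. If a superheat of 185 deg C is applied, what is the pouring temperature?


Formula: T_pour = T_melt + Superheat
T_pour = 652 + 185 = 837 deg C

837 deg C


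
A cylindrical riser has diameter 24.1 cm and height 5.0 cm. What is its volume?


Formula: V = pi * (D/2)^2 * H  (cylinder volume)
Radius = D/2 = 24.1/2 = 12.05 cm
V = pi * 12.05^2 * 5.0 = 2280.8355 cm^3


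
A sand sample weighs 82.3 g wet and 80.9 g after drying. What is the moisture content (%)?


Formula: MC = (W_wet - W_dry) / W_wet * 100
Water mass = 82.3 - 80.9 = 1.4 g
MC = 1.4 / 82.3 * 100 = 1.7011%


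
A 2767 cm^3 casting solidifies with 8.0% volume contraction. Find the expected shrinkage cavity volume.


Formula: V_shrink = V_casting * shrinkage_pct / 100
V_shrink = 2767 cm^3 * 8.0 / 100 = 221.3600 cm^3

Answer: 221.3600 cm^3


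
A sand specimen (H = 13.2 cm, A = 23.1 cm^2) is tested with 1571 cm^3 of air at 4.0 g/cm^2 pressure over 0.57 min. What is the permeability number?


Formula: Permeability Number P = (V * H) / (p * A * t)
Numerator: V * H = 1571 * 13.2 = 20737.2
Denominator: p * A * t = 4.0 * 23.1 * 0.57 = 52.668
P = 20737.2 / 52.668 = 393.7343

Final answer: 393.7343


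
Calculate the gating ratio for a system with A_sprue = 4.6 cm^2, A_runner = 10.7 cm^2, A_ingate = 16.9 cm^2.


Sprue:Runner:Ingate = 1 : 10.7/4.6 : 16.9/4.6 = 1:2.33:3.67

Answer: 1:2.33:3.67


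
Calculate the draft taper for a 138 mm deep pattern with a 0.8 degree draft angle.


Formula: taper = depth * tan(draft_angle)
tan(0.8 deg) = 0.0139635
taper = 138 mm * 0.0139635 = 1.9270 mm

Answer: 1.9270 mm


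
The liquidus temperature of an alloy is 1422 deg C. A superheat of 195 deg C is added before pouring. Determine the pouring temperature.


Formula: T_pour = T_melt + Superheat
T_pour = 1422 + 195 = 1617 deg C


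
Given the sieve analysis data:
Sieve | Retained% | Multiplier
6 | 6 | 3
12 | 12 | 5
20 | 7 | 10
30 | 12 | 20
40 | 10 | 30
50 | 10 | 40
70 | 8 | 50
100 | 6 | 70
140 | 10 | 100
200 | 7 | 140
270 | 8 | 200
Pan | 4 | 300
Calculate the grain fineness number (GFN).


Formula: GFN = sum(pct * multiplier) / sum(pct)
sum(pct * multiplier) = 6688
sum(pct) = 100
GFN = 6688 / 100 = 66.88

66.88


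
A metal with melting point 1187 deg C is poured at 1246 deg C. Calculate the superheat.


Formula: Superheat = T_pour - T_melt
Superheat = 1246 - 1187 = 59 deg C

Final answer: 59 deg C


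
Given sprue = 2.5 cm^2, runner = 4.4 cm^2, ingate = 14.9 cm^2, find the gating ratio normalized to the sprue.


Sprue:Runner:Ingate = 1 : 4.4/2.5 : 14.9/2.5 = 1:1.76:5.96

Final answer: 1:1.76:5.96


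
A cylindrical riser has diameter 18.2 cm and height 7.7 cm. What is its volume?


Formula: V = pi * (D/2)^2 * H  (cylinder volume)
Radius = D/2 = 18.2/2 = 9.1 cm
V = pi * 9.1^2 * 7.7 = 2003.1957 cm^3

Final answer: 2003.1957 cm^3


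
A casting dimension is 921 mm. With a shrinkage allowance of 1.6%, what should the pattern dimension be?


Formula: L_pattern = L_casting * (1 + shrinkage_rate/100)
Shrinkage factor = 1 + 1.6/100 = 1.016
L_pattern = 921 mm * 1.016 = 935.7360 mm

935.7360 mm


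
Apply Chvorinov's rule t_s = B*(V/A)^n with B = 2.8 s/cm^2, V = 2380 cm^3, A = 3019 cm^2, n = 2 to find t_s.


Formula: t_s = B * (V/A)^n  (Chvorinov's rule, n=2)
Modulus M = V/A = 2380/3019 = 0.788341 cm
M^2 = 0.788341^2 = 0.621482 cm^2
t_s = 2.8 * 0.621482 = 1.7401 s

Final answer: 1.7401 s


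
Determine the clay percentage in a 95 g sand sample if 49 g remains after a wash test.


Formula: Clay% = (W_total - W_washed) / W_total * 100
Clay mass = 95 - 49 = 46 g
Clay% = 46 / 95 * 100 = 48.4211%
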